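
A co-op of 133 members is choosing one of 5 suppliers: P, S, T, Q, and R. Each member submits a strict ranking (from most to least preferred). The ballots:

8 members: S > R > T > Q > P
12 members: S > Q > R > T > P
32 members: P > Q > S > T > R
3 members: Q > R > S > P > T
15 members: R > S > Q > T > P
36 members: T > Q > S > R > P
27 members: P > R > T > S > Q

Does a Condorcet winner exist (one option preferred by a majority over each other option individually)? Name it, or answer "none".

none

Checking pairwise contests:
S beats P 74–59.
Q beats S 71–62.
S beats T 70–63.
T beats Q 71–62.
S beats R 88–45.
Every option loses at least one head-to-head, so there is no Condorcet winner.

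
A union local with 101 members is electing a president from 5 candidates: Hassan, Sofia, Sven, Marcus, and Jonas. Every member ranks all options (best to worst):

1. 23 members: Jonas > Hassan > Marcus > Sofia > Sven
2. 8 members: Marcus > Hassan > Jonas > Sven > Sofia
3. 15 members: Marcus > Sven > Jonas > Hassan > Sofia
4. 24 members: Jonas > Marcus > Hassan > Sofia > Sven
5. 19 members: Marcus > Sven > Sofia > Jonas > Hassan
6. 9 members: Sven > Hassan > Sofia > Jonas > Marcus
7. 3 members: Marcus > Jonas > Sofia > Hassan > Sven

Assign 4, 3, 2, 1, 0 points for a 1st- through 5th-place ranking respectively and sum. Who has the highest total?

Hassan: 23·3 + 8·3 + 15·1 + 24·2 + 19·0 + 9·3 + 3·1 = 186
Sofia: 23·1 + 8·0 + 15·0 + 24·1 + 19·2 + 9·2 + 3·2 = 109
Sven: 23·0 + 8·1 + 15·3 + 24·0 + 19·3 + 9·4 + 3·0 = 146
Marcus: 23·2 + 8·4 + 15·4 + 24·3 + 19·4 + 9·0 + 3·4 = 298
Jonas: 23·4 + 8·2 + 15·2 + 24·4 + 19·1 + 9·1 + 3·3 = 271
Marcus has the highest Borda score (298).

Marcus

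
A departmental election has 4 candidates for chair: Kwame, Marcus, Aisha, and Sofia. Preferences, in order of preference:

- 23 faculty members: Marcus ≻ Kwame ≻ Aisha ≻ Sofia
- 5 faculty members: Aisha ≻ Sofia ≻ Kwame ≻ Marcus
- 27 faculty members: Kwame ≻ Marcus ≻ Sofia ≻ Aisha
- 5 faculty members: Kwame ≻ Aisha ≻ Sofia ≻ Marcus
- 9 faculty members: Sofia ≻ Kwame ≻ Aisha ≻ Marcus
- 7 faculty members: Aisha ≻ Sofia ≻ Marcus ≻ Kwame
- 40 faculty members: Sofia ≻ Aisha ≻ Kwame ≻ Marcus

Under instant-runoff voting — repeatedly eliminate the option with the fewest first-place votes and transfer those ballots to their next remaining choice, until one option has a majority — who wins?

Round 1: Kwame 32, Marcus 23, Aisha 12, Sofia 49. Eliminate Aisha.
Round 2: Kwame 32, Marcus 23, Sofia 61. Sofia has a majority.

Sofia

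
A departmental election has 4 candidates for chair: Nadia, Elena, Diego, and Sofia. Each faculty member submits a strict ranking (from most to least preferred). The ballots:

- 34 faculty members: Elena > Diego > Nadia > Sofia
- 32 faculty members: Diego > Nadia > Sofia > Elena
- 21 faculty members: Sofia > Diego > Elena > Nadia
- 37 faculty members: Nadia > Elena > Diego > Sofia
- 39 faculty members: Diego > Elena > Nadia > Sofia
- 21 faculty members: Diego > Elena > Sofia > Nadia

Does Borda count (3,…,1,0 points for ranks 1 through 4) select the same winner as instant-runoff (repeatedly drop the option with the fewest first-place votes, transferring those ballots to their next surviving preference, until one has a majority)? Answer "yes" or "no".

yes

Borda — scores: Nadia 248, Elena 317, Diego 423, Sofia 116. Winner: Diego.
Instant-runoff — R1 Nadia 37, Elena 34, Diego 92, Sofia 21 (Sofia out); R2 Nadia 37, Elena 34, Diego 113 (Diego winner). Winner: Diego.
The two methods agree.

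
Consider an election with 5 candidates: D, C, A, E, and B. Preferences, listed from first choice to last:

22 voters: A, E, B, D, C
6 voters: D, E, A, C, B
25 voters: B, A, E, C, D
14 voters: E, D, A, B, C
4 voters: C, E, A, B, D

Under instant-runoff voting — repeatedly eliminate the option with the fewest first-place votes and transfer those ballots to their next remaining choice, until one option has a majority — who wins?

Round 1: D 6, C 4, A 22, E 14, B 25. Eliminate C.
Round 2: D 6, A 22, E 18, B 25. Eliminate D.
Round 3: A 22, E 24, B 25. Eliminate A.
Round 4: E 46, B 25. E has a majority.

E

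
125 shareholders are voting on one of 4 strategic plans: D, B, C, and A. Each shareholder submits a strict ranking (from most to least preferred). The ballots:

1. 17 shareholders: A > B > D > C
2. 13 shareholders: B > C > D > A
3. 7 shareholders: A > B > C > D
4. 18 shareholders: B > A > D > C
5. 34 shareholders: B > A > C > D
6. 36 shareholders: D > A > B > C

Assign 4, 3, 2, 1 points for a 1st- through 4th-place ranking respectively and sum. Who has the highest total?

B

D: 17·2 + 13·2 + 7·1 + 18·2 + 34·1 + 36·4 = 281
B: 17·3 + 13·4 + 7·3 + 18·4 + 34·4 + 36·2 = 404
C: 17·1 + 13·3 + 7·2 + 18·1 + 34·2 + 36·1 = 192
A: 17·4 + 13·1 + 7·4 + 18·3 + 34·3 + 36·3 = 373
B has the highest Borda score (404).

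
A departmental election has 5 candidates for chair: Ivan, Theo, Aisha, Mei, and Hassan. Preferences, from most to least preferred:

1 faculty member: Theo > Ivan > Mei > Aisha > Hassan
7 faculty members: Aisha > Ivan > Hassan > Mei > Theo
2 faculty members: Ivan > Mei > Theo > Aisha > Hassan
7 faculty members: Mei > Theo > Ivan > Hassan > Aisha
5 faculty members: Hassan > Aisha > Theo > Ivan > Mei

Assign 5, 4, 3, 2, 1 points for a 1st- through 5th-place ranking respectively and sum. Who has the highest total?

Ivan: 1·4 + 7·4 + 2·5 + 7·3 + 5·2 = 73
Theo: 1·5 + 7·1 + 2·3 + 7·4 + 5·3 = 61
Aisha: 1·2 + 7·5 + 2·2 + 7·1 + 5·4 = 68
Mei: 1·3 + 7·2 + 2·4 + 7·5 + 5·1 = 65
Hassan: 1·1 + 7·3 + 2·1 + 7·2 + 5·5 = 63
Ivan has the highest Borda score (73).

Ivan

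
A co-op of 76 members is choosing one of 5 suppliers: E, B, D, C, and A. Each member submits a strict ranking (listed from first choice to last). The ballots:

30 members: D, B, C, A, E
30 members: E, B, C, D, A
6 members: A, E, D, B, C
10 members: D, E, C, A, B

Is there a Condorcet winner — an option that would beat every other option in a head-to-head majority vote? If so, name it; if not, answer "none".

D

D vs E: 40–36 for D.
D vs B: 46–30 for D.
D vs C: 46–30 for D.
D vs A: 70–6 for D.
D beats every other option head-to-head.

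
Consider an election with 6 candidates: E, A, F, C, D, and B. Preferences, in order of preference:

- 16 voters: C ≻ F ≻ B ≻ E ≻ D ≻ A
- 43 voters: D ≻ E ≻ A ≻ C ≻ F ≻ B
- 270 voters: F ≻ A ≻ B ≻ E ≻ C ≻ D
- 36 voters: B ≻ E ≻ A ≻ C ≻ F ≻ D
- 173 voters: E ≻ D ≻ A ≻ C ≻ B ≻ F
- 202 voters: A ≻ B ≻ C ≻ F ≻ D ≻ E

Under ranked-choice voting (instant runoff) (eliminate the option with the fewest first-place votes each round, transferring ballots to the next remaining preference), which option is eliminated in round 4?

A

Round 1: E 173, A 202, F 270, C 16, D 43, B 36. Eliminate C.
Round 2: E 173, A 202, F 286, D 43, B 36. Eliminate B.
Round 3: E 209, A 202, F 286, D 43. Eliminate D.
Round 4: E 252, A 202, F 286. Eliminate A.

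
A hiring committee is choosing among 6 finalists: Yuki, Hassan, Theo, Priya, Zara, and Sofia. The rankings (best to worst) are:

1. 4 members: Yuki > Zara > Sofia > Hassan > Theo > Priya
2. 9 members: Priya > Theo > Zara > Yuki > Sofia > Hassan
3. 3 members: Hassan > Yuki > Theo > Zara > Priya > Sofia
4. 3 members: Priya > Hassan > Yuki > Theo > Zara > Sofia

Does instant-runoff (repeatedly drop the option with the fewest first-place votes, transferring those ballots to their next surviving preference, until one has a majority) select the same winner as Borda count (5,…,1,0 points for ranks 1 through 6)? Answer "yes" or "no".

yes

Instant-runoff — R1 Yuki 4, Hassan 3, Theo 0, Priya 12, Zara 0, Sofia 0 (Priya winner). Winner: Priya.
Borda — scores: Yuki 59, Hassan 35, Theo 55, Priya 63, Zara 52, Sofia 21. Winner: Priya.
The two methods agree.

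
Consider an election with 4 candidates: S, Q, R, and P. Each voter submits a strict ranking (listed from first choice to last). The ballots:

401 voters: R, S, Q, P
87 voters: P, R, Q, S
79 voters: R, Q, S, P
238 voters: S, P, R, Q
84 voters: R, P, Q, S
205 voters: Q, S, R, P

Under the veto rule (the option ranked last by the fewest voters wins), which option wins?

R

Last-place votes: S 171, Q 238, R 0, P 685.
R is ranked last by the fewest voters, so R wins.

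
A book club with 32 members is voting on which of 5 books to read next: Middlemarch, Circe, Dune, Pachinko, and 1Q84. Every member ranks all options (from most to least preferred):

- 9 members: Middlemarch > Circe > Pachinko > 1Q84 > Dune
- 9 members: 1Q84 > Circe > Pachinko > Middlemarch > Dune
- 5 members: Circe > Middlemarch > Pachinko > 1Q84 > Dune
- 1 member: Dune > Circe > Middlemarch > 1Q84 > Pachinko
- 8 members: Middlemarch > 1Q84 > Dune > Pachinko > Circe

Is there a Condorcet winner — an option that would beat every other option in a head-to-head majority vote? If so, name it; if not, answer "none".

Middlemarch vs Circe: 17–15 for Middlemarch.
Middlemarch vs Dune: 31–1 for Middlemarch.
Middlemarch vs Pachinko: 23–9 for Middlemarch.
Middlemarch vs 1Q84: 23–9 for Middlemarch.
Middlemarch beats every other option head-to-head.

Middlemarch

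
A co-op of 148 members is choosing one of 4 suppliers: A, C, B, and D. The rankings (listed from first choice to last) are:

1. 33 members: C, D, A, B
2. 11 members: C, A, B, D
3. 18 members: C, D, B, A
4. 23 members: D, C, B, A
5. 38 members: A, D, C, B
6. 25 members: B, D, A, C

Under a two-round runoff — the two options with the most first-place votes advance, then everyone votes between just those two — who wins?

Round 1 first-place votes: A 38, C 62, B 25, D 23.
C and A advance.
Runoff: C is preferred to A by 85 voters; A by 63.
C wins the runoff.

C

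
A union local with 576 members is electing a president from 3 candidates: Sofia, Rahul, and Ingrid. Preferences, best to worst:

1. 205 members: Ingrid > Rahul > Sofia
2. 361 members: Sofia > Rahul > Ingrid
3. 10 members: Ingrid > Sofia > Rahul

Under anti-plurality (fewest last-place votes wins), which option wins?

Last-place votes: Sofia 205, Rahul 10, Ingrid 361.
Rahul is ranked last by the fewest voters, so Rahul wins.

Rahul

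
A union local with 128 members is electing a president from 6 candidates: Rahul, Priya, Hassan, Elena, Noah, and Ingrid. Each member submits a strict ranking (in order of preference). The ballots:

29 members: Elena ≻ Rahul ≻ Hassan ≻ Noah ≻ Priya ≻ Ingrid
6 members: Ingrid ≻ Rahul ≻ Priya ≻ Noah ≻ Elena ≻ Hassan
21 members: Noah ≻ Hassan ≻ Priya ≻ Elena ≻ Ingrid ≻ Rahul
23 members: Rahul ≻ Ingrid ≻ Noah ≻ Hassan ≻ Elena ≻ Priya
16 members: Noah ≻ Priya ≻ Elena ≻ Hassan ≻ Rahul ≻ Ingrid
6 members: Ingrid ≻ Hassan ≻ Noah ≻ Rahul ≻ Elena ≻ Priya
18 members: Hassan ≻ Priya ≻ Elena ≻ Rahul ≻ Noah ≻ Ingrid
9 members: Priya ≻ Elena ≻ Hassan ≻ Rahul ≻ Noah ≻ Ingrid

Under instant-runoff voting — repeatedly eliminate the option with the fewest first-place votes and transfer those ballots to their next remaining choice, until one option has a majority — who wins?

Round 1: Rahul 23, Priya 9, Hassan 18, Elena 29, Noah 37, Ingrid 12. Eliminate Priya.
Round 2: Rahul 23, Hassan 18, Elena 38, Noah 37, Ingrid 12. Eliminate Ingrid.
Round 3: Rahul 29, Hassan 24, Elena 38, Noah 37. Eliminate Hassan.
Round 4: Rahul 29, Elena 56, Noah 43. Eliminate Rahul.
Round 5: Elena 56, Noah 72. Noah has a majority.

Noah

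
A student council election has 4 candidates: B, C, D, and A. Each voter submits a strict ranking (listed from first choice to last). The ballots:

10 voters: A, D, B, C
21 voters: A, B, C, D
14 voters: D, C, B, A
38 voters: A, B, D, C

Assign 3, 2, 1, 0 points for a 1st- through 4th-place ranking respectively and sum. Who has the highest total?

A

B: 10·1 + 21·2 + 14·1 + 38·2 = 142
C: 10·0 + 21·1 + 14·2 + 38·0 = 49
D: 10·2 + 21·0 + 14·3 + 38·1 = 100
A: 10·3 + 21·3 + 14·0 + 38·3 = 207
A has the highest Borda score (207).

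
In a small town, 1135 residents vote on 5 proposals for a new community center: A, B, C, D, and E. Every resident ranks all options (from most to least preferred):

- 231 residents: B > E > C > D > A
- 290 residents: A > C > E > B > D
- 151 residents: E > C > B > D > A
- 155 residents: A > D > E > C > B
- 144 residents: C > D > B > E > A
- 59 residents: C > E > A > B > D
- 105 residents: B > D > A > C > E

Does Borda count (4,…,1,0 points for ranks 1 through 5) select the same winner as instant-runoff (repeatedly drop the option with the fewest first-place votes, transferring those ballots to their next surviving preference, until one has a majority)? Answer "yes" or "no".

Borda — scores: A 2108, B 2283, C 2857, D 1594, E 2508. Winner: C.
Instant-runoff — R1 A 445, B 336, C 203, D 0, E 151 (D out); R2 A 445, B 336, C 203, E 151 (E out); R3 A 445, B 336, C 354 (B out); R4 A 550, C 585 (C winner). Winner: C.
The two methods agree.

yes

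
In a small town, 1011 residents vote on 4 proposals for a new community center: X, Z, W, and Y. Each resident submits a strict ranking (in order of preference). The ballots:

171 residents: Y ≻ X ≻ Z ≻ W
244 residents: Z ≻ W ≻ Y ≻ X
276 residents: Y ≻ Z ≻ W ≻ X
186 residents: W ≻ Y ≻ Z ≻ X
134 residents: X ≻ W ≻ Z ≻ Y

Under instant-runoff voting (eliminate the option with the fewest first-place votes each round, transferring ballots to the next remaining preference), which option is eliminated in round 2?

Z

Round 1: X 134, Z 244, W 186, Y 447. Eliminate X.
Round 2: Z 244, W 320, Y 447. Eliminate Z.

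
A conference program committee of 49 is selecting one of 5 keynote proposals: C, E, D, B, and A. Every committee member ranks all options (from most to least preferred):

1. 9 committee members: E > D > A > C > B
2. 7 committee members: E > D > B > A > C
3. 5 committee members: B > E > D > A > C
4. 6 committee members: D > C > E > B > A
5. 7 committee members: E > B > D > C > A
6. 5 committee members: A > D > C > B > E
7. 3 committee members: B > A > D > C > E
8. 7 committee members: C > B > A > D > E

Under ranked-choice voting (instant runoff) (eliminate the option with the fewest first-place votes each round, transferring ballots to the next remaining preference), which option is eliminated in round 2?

C

Round 1: C 7, E 23, D 6, B 8, A 5. Eliminate A.
Round 2: C 7, E 23, D 11, B 8. Eliminate C.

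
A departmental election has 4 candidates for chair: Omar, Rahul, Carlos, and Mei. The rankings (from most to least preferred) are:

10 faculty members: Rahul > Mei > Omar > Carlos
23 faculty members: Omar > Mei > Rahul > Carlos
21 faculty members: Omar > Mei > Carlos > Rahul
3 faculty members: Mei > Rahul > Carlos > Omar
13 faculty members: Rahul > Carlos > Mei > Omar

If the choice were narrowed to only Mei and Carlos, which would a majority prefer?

Voters preferring Mei to Carlos: 57; preferring Carlos to Mei: 13.
Mei wins the head-to-head.

Mei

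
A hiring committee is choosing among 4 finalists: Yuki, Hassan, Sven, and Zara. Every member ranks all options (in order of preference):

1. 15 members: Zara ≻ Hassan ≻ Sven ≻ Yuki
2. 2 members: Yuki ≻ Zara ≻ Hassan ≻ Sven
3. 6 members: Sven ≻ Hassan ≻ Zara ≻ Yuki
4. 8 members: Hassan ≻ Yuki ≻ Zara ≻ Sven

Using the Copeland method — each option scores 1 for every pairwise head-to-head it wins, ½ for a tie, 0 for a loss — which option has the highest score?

Yuki: loses to Hassan, Sven, and Zara → score 0.
Hassan: beats Yuki and Sven; loses to Zara → score 2.
Sven: beats Yuki; loses to Hassan and Zara → score 1.
Zara: beats Yuki, Hassan, and Sven → score 3.
Zara has the best pairwise record.

Zara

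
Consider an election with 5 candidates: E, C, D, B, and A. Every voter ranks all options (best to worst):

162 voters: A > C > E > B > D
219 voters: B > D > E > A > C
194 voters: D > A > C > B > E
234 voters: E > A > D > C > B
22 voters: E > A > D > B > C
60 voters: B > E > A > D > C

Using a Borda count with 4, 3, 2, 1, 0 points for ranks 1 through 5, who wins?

E: 162·2 + 219·2 + 194·0 + 234·4 + 22·4 + 60·3 = 1966
C: 162·3 + 219·0 + 194·2 + 234·1 + 22·0 + 60·0 = 1108
D: 162·0 + 219·3 + 194·4 + 234·2 + 22·2 + 60·1 = 2005
B: 162·1 + 219·4 + 194·1 + 234·0 + 22·1 + 60·4 = 1494
A: 162·4 + 219·1 + 194·3 + 234·3 + 22·3 + 60·2 = 2337
A has the highest Borda score (2337).

A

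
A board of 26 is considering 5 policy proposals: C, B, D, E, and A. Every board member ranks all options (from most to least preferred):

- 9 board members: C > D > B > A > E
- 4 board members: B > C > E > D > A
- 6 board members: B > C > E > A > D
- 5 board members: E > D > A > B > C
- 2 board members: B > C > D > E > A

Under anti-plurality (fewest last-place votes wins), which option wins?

Last-place votes: C 5, B 0, D 6, E 9, A 6.
B is ranked last by the fewest voters, so B wins.

B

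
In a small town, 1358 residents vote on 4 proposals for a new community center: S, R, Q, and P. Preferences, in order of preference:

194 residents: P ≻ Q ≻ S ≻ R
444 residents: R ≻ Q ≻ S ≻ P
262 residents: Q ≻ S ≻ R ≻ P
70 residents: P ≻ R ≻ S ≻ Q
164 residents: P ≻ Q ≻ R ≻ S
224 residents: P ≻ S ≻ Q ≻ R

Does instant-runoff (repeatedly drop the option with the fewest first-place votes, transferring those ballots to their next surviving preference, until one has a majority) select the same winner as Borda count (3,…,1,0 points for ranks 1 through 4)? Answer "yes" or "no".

no

Instant-runoff — R1 S 0, R 444, Q 262, P 652 (S out); R2 R 444, Q 262, P 652 (Q out); R3 R 706, P 652 (R winner). Winner: R.
Borda — scores: S 1680, R 1898, Q 2614, P 1956. Winner: Q.
The two methods disagree.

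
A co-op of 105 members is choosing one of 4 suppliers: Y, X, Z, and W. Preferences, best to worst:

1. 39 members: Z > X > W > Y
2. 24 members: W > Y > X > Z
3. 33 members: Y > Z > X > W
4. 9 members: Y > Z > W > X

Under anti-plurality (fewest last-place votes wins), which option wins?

X

Last-place votes: Y 39, X 9, Z 24, W 33.
X is ranked last by the fewest voters, so X wins.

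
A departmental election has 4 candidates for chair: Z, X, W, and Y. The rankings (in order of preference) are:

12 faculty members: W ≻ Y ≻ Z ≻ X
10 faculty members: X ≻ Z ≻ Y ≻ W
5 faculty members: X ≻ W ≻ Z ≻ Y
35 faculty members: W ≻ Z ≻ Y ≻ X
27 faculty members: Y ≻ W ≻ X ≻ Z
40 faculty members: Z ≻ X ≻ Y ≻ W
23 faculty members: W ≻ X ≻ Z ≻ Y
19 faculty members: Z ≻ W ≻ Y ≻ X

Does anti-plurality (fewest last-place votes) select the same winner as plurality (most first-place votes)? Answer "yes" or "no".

no

Anti-plurality — last-place votes: Z 27, X 66, W 50, Y 28. Winner: Z.
Plurality — first-place votes: Z 59, X 15, W 70, Y 27. Winner: W.
The two methods disagree.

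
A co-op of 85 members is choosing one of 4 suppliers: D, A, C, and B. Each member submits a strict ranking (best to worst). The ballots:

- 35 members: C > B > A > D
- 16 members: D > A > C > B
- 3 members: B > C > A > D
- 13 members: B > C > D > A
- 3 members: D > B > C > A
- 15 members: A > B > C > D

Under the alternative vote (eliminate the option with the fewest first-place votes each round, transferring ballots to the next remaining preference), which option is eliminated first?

Round 1: D 19, A 15, C 35, B 16. Eliminate A.

A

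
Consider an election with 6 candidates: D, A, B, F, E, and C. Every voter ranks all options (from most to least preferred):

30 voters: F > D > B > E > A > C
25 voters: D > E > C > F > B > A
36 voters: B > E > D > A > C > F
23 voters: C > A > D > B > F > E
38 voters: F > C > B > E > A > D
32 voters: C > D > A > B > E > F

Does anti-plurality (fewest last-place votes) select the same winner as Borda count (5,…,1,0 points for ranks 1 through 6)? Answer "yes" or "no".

no

Anti-plurality — last-place votes: D 38, A 25, B 0, F 68, E 23, C 30. Winner: B.
Borda — scores: D 550, A 328, B 519, F 413, E 412, C 538. Winner: D.
The two methods disagree.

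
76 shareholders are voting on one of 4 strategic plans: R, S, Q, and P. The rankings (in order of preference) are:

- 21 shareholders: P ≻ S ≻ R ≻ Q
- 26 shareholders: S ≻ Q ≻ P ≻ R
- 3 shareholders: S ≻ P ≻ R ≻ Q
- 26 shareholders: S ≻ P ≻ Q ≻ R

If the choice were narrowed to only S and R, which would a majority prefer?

S

Voters preferring S to R: 76; preferring R to S: 0.
S wins the head-to-head.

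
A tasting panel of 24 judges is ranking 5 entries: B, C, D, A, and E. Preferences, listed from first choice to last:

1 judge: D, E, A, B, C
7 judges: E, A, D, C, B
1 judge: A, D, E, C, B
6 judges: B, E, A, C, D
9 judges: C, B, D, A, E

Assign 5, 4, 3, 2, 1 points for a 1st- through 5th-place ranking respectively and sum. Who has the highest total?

B

B: 1·2 + 7·1 + 1·1 + 6·5 + 9·4 = 76
C: 1·1 + 7·2 + 1·2 + 6·2 + 9·5 = 74
D: 1·5 + 7·3 + 1·4 + 6·1 + 9·3 = 63
A: 1·3 + 7·4 + 1·5 + 6·3 + 9·2 = 72
E: 1·4 + 7·5 + 1·3 + 6·4 + 9·1 = 75
B has the highest Borda score (76).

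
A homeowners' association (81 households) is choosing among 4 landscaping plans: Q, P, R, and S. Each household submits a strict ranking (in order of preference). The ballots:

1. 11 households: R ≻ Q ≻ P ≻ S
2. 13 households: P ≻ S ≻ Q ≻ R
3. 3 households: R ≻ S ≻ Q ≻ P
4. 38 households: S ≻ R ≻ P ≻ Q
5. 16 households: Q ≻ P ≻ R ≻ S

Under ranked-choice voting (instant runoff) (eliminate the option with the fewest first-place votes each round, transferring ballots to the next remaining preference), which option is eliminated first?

P

Round 1: Q 16, P 13, R 14, S 38. Eliminate P.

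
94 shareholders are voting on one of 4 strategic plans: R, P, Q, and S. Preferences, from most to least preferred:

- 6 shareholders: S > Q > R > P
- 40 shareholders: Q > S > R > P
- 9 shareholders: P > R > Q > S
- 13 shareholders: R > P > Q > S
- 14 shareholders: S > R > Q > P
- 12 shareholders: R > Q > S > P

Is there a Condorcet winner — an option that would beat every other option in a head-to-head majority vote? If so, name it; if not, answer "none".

Checking pairwise contests:
S beats R 60–34.
R beats P 85–9.
R beats Q 48–46.
Q beats S 74–20.
Every option loses at least one head-to-head, so there is no Condorcet winner.

none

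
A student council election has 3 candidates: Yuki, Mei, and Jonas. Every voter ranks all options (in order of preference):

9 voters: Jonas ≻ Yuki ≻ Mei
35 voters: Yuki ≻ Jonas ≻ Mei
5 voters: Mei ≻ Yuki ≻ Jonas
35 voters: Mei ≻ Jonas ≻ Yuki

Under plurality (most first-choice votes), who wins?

Mei

First-place votes: Yuki 35, Mei 40, Jonas 9.
Mei has the most first-place votes.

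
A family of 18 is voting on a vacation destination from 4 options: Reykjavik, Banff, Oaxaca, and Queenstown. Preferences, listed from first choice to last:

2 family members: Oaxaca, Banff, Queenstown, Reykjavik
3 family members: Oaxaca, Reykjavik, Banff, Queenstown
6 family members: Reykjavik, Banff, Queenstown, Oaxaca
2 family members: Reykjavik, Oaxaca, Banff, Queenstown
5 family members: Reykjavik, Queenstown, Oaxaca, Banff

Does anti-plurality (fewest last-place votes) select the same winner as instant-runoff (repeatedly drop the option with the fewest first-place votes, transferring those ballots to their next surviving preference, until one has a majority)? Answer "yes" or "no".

yes

Anti-plurality — last-place votes: Reykjavik 2, Banff 5, Oaxaca 6, Queenstown 5. Winner: Reykjavik.
Instant-runoff — R1 Reykjavik 13, Banff 0, Oaxaca 5, Queenstown 0 (Reykjavik winner). Winner: Reykjavik.
The two methods agree.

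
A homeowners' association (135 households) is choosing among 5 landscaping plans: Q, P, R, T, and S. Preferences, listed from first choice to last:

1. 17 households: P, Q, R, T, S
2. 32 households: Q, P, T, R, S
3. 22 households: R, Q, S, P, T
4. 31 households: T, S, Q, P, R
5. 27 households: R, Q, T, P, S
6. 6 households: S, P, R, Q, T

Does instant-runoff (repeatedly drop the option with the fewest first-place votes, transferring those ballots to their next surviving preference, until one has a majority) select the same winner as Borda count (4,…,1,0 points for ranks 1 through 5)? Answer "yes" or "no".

yes

Instant-runoff — R1 Q 32, P 17, R 49, T 31, S 6 (S out); R2 Q 32, P 23, R 49, T 31 (P out); R3 Q 49, R 55, T 31 (T out); R4 Q 80, R 55 (Q winner). Winner: Q.
Borda — scores: Q 394, P 262, R 274, T 259, S 161. Winner: Q.
The two methods agree.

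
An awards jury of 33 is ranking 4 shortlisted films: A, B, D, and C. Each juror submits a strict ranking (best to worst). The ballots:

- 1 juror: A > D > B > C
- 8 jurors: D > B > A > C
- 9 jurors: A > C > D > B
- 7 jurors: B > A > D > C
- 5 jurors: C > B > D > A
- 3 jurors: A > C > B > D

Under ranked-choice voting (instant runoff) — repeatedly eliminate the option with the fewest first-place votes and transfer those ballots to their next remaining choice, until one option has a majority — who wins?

Round 1: A 13, B 7, D 8, C 5. Eliminate C.
Round 2: A 13, B 12, D 8. Eliminate D.
Round 3: A 13, B 20. B has a majority.

B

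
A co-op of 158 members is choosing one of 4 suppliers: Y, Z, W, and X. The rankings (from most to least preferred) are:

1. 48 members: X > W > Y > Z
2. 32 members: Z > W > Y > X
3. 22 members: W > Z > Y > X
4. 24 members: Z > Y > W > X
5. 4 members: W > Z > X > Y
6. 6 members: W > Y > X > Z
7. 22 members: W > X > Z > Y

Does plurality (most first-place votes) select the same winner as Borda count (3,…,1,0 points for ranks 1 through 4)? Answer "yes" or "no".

no

Plurality — first-place votes: Y 0, Z 56, W 54, X 48. Winner: Z.
Borda — scores: Y 162, Z 242, W 346, X 198. Winner: W.
The two methods disagree.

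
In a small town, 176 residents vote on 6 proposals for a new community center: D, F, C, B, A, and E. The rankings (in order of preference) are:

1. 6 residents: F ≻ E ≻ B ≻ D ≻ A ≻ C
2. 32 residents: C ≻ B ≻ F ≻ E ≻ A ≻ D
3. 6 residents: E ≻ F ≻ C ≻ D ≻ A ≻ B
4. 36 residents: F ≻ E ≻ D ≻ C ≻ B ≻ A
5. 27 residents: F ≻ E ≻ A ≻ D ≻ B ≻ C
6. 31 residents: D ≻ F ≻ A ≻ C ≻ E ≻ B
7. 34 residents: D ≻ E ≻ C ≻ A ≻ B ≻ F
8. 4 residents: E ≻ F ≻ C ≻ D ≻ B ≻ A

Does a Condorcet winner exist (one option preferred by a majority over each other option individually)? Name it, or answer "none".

F vs D: 111–65 for F.
F vs C: 110–66 for F.
F vs B: 110–66 for F.
F vs A: 142–34 for F.
F vs E: 132–44 for F.
F beats every other option head-to-head.

F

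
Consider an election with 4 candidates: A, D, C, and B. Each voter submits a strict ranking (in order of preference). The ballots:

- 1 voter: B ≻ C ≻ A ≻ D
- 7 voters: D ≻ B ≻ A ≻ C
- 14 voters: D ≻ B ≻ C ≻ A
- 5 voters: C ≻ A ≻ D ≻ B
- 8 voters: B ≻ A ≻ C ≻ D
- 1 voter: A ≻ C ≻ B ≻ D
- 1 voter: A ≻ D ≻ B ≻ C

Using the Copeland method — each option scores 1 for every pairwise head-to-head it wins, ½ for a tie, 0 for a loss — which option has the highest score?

D

A: loses to D, C, and B → score 0.
D: beats A, C, and B → score 3.
C: beats A; loses to D and B → score 1.
B: beats A and C; loses to D → score 2.
D has the best pairwise record.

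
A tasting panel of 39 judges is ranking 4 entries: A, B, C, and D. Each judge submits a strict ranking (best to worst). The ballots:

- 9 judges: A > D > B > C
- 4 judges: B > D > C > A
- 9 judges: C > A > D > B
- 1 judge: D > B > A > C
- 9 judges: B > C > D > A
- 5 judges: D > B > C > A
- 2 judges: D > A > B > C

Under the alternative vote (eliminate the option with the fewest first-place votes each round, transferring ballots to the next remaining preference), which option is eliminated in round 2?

Round 1: A 9, B 13, C 9, D 8. Eliminate D.
Round 2: A 11, B 19, C 9. Eliminate C.

C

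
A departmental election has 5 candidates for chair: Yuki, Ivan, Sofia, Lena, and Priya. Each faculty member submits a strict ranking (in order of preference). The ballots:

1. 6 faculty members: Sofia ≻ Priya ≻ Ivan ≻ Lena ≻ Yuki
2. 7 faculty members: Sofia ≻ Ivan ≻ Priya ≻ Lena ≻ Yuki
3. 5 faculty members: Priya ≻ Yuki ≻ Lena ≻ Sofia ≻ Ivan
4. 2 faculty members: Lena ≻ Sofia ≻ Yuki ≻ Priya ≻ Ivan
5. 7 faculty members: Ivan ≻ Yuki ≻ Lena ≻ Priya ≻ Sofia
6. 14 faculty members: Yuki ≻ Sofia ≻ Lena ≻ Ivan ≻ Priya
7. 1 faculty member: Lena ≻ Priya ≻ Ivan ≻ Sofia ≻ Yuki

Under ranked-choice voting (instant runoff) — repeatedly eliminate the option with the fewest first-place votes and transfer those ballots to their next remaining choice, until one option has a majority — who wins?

Yuki

Round 1: Yuki 14, Ivan 7, Sofia 13, Lena 3, Priya 5. Eliminate Lena.
Round 2: Yuki 14, Ivan 7, Sofia 15, Priya 6. Eliminate Priya.
Round 3: Yuki 19, Ivan 8, Sofia 15. Eliminate Ivan.
Round 4: Yuki 26, Sofia 16. Yuki has a majority.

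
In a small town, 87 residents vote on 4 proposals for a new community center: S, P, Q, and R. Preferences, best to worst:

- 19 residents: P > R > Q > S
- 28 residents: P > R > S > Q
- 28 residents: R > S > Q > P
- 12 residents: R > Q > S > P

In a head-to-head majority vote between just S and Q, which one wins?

Voters preferring S to Q: 56; preferring Q to S: 31.
S wins the head-to-head.

S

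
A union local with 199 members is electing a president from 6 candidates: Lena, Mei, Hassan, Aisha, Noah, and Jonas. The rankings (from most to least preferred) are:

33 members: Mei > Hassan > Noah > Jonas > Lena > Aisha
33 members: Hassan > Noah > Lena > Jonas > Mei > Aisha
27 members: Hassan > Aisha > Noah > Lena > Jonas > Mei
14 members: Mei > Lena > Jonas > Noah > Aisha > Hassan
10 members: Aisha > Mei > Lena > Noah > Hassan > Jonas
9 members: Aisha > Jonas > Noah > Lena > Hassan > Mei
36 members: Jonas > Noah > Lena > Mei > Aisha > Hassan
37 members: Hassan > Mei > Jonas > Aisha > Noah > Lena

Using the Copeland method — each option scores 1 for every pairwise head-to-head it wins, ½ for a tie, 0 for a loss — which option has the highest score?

Hassan

Lena: beats Mei and Aisha; loses to Hassan, Noah, and Jonas → score 2.
Mei: beats Aisha; loses to Lena, Hassan, Noah, and Jonas → score 1.
Hassan: beats Lena, Mei, Aisha, Noah, and Jonas → score 5.
Aisha: loses to Lena, Mei, Hassan, Noah, and Jonas → score 0.
Noah: beats Lena, Mei, Aisha, and Jonas; loses to Hassan → score 4.
Jonas: beats Lena, Mei, and Aisha; loses to Hassan and Noah → score 3.
Hassan has the best pairwise record.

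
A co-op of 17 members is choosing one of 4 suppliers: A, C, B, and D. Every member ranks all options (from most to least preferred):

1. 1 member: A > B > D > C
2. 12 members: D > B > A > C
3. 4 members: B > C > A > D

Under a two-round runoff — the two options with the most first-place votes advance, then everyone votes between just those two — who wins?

Round 1 first-place votes: A 1, C 0, B 4, D 12.
D and B advance.
Runoff: D is preferred to B by 12 voters; B by 5.
D wins the runoff.

D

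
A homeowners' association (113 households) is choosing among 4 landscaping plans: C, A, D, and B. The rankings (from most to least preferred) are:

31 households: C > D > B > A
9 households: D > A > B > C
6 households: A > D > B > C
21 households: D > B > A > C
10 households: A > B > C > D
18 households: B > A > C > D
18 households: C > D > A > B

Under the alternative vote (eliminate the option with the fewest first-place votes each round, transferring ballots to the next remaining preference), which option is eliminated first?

Round 1: C 49, A 16, D 30, B 18. Eliminate A.

A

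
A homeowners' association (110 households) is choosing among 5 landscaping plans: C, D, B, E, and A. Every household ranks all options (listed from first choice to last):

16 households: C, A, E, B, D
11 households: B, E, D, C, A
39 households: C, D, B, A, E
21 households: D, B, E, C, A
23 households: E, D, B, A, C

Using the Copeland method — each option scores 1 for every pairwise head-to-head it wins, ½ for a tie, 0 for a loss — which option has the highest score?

C: beats A; ties D, B, and E → score 2.5.
D: beats B, E, and A; ties C → score 3.5.
B: beats E and A; ties C; loses to D → score 2.5.
E: ties C and A; loses to D and B → score 1.
A: ties E; loses to C, D, and B → score 0.5.
D has the best pairwise record.

D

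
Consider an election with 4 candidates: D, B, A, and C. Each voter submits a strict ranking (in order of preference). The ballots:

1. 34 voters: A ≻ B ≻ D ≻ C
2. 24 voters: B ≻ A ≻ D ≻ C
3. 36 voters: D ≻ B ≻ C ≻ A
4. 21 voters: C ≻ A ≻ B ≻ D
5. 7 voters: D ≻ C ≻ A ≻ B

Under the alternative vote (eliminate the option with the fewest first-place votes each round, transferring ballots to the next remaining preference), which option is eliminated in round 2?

Round 1: D 43, B 24, A 34, C 21. Eliminate C.
Round 2: D 43, B 24, A 55. Eliminate B.

B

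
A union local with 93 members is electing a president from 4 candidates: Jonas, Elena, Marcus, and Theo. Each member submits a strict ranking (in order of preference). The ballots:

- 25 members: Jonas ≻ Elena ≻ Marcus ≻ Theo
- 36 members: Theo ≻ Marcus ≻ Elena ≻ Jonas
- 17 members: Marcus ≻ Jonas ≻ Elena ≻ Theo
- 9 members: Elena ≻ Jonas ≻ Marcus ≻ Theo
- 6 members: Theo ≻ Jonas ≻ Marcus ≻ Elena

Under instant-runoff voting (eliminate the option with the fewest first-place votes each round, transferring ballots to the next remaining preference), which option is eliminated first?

Round 1: Jonas 25, Elena 9, Marcus 17, Theo 42. Eliminate Elena.

Elena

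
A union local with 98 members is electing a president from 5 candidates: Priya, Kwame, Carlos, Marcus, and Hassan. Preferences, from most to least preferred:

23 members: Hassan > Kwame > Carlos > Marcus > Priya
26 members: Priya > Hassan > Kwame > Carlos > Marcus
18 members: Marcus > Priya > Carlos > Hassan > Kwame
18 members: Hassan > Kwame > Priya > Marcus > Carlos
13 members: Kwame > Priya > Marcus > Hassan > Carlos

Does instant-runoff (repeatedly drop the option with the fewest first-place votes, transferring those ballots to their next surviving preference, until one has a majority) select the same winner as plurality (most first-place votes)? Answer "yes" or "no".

no

Instant-runoff — R1 Priya 26, Kwame 13, Carlos 0, Marcus 18, Hassan 41 (Carlos out); R2 Priya 26, Kwame 13, Marcus 18, Hassan 41 (Kwame out); R3 Priya 39, Marcus 18, Hassan 41 (Marcus out); R4 Priya 57, Hassan 41 (Priya winner). Winner: Priya.
Plurality — first-place votes: Priya 26, Kwame 13, Carlos 0, Marcus 18, Hassan 41. Winner: Hassan.
The two methods disagree.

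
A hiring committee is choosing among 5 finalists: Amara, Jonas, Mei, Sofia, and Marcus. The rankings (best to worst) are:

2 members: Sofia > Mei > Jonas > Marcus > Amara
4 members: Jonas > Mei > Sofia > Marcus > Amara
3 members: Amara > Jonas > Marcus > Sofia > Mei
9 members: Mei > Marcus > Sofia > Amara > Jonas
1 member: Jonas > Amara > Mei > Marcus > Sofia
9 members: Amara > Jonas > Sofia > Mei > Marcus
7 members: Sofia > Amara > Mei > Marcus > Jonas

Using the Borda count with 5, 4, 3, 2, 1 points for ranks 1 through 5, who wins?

Amara: 2·1 + 4·1 + 3·5 + 9·2 + 1·4 + 9·5 + 7·4 = 116
Jonas: 2·3 + 4·5 + 3·4 + 9·1 + 1·5 + 9·4 + 7·1 = 95
Mei: 2·4 + 4·4 + 3·1 + 9·5 + 1·3 + 9·2 + 7·3 = 114
Sofia: 2·5 + 4·3 + 3·2 + 9·3 + 1·1 + 9·3 + 7·5 = 118
Marcus: 2·2 + 4·2 + 3·3 + 9·4 + 1·2 + 9·1 + 7·2 = 82
Sofia has the highest Borda score (118).

Sofia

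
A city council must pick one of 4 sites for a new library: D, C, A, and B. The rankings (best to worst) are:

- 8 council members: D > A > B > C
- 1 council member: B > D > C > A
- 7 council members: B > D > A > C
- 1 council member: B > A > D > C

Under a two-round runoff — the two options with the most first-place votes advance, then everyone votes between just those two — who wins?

Round 1 first-place votes: D 8, C 0, A 0, B 9.
B and D advance.
Runoff: B is preferred to D by 9 voters; D by 8.
B wins the runoff.

B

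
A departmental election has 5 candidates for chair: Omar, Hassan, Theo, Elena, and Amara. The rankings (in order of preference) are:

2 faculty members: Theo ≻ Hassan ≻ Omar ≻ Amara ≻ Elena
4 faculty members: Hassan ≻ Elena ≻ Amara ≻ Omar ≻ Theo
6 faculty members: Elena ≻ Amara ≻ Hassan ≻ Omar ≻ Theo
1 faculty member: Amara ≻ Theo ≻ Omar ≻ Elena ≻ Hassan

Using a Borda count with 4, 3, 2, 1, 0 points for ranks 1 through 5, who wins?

Omar: 2·2 + 4·1 + 6·1 + 1·2 = 16
Hassan: 2·3 + 4·4 + 6·2 + 1·0 = 34
Theo: 2·4 + 4·0 + 6·0 + 1·3 = 11
Elena: 2·0 + 4·3 + 6·4 + 1·1 = 37
Amara: 2·1 + 4·2 + 6·3 + 1·4 = 32
Elena has the highest Borda score (37).

Elena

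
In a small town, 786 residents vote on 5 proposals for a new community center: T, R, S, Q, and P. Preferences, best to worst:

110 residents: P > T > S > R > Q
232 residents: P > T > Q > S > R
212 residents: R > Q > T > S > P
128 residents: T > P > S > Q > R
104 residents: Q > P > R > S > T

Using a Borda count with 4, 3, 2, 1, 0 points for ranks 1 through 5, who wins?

T: 110·3 + 232·3 + 212·2 + 128·4 + 104·0 = 1962
R: 110·1 + 232·0 + 212·4 + 128·0 + 104·2 = 1166
S: 110·2 + 232·1 + 212·1 + 128·2 + 104·1 = 1024
Q: 110·0 + 232·2 + 212·3 + 128·1 + 104·4 = 1644
P: 110·4 + 232·4 + 212·0 + 128·3 + 104·3 = 2064
P has the highest Borda score (2064).

P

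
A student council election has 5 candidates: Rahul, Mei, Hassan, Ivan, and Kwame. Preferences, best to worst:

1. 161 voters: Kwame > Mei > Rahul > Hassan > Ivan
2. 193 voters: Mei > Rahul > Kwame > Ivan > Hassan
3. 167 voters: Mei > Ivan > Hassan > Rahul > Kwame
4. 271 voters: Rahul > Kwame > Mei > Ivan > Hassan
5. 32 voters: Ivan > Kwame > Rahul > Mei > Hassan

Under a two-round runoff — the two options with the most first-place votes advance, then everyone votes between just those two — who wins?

Round 1 first-place votes: Rahul 271, Mei 360, Hassan 0, Ivan 32, Kwame 161.
Mei and Rahul advance.
Runoff: Mei is preferred to Rahul by 521 voters; Rahul by 303.
Mei wins the runoff.

Mei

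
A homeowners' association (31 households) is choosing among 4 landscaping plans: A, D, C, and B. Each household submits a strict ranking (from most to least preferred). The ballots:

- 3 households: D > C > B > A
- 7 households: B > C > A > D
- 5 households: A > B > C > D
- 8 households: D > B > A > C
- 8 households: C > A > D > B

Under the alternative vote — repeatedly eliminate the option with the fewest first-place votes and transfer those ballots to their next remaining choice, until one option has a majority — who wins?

Round 1: A 5, D 11, C 8, B 7. Eliminate A.
Round 2: D 11, C 8, B 12. Eliminate C.
Round 3: D 19, B 12. D has a majority.

D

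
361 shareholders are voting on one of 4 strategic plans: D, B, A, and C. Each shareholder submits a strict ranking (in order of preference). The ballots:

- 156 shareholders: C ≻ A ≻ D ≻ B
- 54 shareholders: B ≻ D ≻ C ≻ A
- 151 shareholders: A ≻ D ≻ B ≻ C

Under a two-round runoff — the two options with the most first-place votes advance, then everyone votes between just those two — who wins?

Round 1 first-place votes: D 0, B 54, A 151, C 156.
C and A advance.
Runoff: C is preferred to A by 210 voters; A by 151.
C wins the runoff.

C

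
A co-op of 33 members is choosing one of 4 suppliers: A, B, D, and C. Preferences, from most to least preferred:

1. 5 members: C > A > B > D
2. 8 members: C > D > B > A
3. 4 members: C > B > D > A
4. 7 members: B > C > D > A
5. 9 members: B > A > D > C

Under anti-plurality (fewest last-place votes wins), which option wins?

Last-place votes: A 19, B 0, D 5, C 9.
B is ranked last by the fewest voters, so B wins.

B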